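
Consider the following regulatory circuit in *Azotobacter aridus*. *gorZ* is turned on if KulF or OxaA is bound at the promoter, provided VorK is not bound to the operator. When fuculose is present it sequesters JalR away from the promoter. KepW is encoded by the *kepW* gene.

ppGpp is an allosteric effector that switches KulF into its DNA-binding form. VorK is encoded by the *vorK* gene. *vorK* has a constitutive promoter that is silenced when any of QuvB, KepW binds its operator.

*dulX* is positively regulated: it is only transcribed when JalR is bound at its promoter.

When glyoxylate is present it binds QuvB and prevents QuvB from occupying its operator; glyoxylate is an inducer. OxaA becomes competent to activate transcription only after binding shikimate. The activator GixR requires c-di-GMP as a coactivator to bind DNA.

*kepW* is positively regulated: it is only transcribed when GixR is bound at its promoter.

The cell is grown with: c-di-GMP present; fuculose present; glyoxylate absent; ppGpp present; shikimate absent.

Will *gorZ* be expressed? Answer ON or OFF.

Glyoxylate is absent, so QuvB is active.
c-di-GMP is present, so GixR is active.
No repressor is bound and GixR is active, so *kepW* is transcribed.
So KepW is produced and active.
With repressor QuvB bound, *vorK* is not transcribed.
So VorK is not produced.
ppGpp is present, so KulF is active.
Shikimate is absent, so OxaA is inactive.
Activator KulF is present, so *gorZ* is transcribed.

ON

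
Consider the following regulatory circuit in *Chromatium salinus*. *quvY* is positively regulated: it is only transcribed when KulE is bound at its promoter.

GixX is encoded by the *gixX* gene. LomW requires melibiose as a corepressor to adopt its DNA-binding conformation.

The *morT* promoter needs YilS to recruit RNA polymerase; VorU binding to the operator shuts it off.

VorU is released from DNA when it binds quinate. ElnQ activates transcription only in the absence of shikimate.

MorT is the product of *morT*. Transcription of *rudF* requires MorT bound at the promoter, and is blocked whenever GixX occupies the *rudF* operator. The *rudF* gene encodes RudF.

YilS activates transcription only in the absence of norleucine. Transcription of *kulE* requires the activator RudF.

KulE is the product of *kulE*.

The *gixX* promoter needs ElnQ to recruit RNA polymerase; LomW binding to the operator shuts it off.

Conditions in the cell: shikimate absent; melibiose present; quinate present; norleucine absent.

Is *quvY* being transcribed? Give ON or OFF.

Shikimate is absent, so ElnQ is active.
Melibiose is present, so LomW is active.
With repressor LomW bound, *gixX* is not transcribed.
So GixX is not produced.
Norleucine is absent, so YilS is active.
Quinate is present, so VorU is inactive.
No repressor is bound and YilS is active, so *morT* is transcribed.
So MorT is produced and active.
No repressor is bound and MorT is active, so *rudF* is transcribed.
So RudF is produced and active.
No repressor is bound and RudF is active, so *kulE* is transcribed.
So KulE is produced and active.
No repressor is bound and KulE is active, so *quvY* is transcribed.

ON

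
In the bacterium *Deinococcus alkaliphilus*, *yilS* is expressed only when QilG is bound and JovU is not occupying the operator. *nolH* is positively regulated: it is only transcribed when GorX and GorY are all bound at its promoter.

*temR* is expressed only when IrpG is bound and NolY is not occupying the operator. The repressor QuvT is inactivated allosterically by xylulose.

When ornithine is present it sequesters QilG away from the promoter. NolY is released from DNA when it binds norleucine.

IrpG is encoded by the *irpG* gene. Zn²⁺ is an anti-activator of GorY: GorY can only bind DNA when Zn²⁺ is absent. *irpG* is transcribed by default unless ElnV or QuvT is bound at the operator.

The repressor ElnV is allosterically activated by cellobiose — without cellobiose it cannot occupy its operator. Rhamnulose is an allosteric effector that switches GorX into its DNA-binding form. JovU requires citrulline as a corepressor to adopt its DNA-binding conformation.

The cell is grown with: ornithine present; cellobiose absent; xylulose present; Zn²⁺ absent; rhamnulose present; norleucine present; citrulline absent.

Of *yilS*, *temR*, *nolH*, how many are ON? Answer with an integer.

Citrulline is absent, so JovU is inactive.
Ornithine is present, so QilG is inactive.
Required activator QilG is absent, so *yilS* is not transcribed.
→ *yilS* is OFF.
Cellobiose is absent, so ElnV is inactive.
Xylulose is present, so QuvT is inactive.
With no repressor bound, *irpG* is transcribed.
So IrpG is produced and active.
Norleucine is present, so NolY is inactive.
No repressor is bound and IrpG is active, so *temR* is transcribed.
→ *temR* is ON.
Rhamnulose is present, so GorX is active.
Zn²⁺ is absent, so GorY is active.
No repressor is bound and GorX and GorY are active, so *nolH* is transcribed.
→ *nolH* is ON.
2 of the 3 genes are transcribed.

2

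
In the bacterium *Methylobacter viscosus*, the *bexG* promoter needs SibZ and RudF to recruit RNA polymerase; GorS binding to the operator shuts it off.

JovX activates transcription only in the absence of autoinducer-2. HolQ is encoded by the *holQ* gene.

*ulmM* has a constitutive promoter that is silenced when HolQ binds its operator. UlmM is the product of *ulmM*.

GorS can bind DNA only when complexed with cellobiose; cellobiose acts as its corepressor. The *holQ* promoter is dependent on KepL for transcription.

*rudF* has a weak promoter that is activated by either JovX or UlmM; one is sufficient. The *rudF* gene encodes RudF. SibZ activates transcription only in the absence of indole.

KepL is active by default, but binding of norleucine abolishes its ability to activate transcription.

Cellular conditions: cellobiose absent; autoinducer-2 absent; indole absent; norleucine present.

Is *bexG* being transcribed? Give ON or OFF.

Cellobiose is absent, so GorS is inactive.
Indole is absent, so SibZ is active.
Autoinducer-2 is absent, so JovX is active.
Norleucine is present, so KepL is inactive.
Required activator KepL is absent, so *holQ* is not transcribed.
So HolQ is not produced.
With no repressor bound, *ulmM* is transcribed.
So UlmM is produced and active.
Activator JovX is present, so *rudF* is transcribed.
So RudF is produced and active.
No repressor is bound and SibZ and RudF are active, so *bexG* is transcribed.

ON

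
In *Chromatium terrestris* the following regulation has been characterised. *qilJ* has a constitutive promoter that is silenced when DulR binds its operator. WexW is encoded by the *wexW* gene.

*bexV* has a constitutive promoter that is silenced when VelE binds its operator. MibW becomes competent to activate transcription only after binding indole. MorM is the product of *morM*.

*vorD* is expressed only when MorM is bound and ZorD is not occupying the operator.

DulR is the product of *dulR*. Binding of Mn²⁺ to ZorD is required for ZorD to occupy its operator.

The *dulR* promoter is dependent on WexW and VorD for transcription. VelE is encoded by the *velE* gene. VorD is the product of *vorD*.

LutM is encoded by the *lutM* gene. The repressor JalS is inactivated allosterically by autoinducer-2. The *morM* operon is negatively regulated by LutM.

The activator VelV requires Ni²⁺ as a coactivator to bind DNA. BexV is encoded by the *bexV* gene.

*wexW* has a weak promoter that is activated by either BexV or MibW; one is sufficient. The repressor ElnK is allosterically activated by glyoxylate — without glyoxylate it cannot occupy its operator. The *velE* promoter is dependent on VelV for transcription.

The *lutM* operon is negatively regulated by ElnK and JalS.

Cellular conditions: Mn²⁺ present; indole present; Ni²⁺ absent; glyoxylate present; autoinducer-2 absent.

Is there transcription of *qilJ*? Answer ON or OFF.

ON

Ni²⁺ is absent, so VelV is inactive.
Required activator VelV is absent, so *velE* is not transcribed.
So VelE is not produced.
With no repressor bound, *bexV* is transcribed.
So BexV is produced and active.
Indole is present, so MibW is active.
Activator BexV is present, so *wexW* is transcribed.
So WexW is produced and active.
Mn²⁺ is present, so ZorD is active.
Glyoxylate is present, so ElnK is active.
Autoinducer-2 is absent, so JalS is active.
With repressor ElnK bound, *lutM* is not transcribed.
So LutM is not produced.
With no repressor bound, *morM* is transcribed.
So MorM is produced and active.
With repressor ZorD bound, *vorD* is not transcribed.
So VorD is not produced.
Required activator VorD is absent, so *dulR* is not transcribed.
So DulR is not produced.
With no repressor bound, *qilJ* is transcribed.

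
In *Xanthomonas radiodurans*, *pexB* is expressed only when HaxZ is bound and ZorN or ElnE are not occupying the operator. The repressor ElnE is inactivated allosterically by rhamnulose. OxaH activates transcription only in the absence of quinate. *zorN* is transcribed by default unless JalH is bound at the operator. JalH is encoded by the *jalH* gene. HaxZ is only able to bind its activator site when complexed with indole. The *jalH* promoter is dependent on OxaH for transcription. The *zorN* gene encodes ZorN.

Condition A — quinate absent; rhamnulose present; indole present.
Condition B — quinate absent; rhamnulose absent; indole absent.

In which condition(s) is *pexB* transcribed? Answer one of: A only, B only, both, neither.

Condition A:
Quinate is absent, so OxaH is active.
No repressor is bound and OxaH is active, so *jalH* is transcribed.
So JalH is produced and active.
With repressor JalH bound, *zorN* is not transcribed.
So ZorN is not produced.
Rhamnulose is present, so ElnE is inactive.
Indole is present, so HaxZ is active.
No repressor is bound and HaxZ is active, so *pexB* is transcribed.
→ *pexB* is ON in A.
Condition B:
Quinate is absent, so OxaH is active.
No repressor is bound and OxaH is active, so *jalH* is transcribed.
So JalH is produced and active.
With repressor JalH bound, *zorN* is not transcribed.
So ZorN is not produced.
Rhamnulose is absent, so ElnE is active.
Indole is absent, so HaxZ is inactive.
With repressor ElnE bound, *pexB* is not transcribed.
→ *pexB* is OFF in B.

A only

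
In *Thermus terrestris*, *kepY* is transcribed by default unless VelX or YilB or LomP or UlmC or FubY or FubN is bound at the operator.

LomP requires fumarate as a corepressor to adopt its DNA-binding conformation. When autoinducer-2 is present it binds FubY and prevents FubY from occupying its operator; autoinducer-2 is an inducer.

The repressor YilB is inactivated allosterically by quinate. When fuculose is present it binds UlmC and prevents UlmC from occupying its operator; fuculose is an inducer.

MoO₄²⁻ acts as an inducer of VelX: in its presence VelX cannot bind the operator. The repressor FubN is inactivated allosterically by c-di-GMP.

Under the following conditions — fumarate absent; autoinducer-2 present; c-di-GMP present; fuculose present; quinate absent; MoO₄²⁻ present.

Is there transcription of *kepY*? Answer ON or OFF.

MoO₄²⁻ is present, so VelX is inactive.
Quinate is absent, so YilB is active.
Fumarate is absent, so LomP is inactive.
Fuculose is present, so UlmC is inactive.
Autoinducer-2 is present, so FubY is inactive.
c-di-GMP is present, so FubN is inactive.
With repressor YilB bound, *kepY* is not transcribed.

OFF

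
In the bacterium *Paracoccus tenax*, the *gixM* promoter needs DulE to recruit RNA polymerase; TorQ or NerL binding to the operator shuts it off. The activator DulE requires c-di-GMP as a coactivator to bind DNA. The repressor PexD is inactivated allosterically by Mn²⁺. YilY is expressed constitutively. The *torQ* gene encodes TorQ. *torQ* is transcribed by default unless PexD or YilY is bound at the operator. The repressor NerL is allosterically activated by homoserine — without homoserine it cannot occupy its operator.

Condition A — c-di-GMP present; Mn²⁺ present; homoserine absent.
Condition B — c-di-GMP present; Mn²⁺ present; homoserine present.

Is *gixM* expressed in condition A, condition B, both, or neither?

Condition A:
c-di-GMP is present, so DulE is active.
Mn²⁺ is present, so PexD is inactive.
YilY is produced constitutively and is active.
With repressor YilY bound, *torQ* is not transcribed.
So TorQ is not produced.
Homoserine is absent, so NerL is inactive.
No repressor is bound and DulE is active, so *gixM* is transcribed.
→ *gixM* is ON in A.
Condition B:
c-di-GMP is present, so DulE is active.
Mn²⁺ is present, so PexD is inactive.
YilY is produced constitutively and is active.
With repressor YilY bound, *torQ* is not transcribed.
So TorQ is not produced.
Homoserine is present, so NerL is active.
With repressor NerL bound, *gixM* is not transcribed.
→ *gixM* is OFF in B.

A only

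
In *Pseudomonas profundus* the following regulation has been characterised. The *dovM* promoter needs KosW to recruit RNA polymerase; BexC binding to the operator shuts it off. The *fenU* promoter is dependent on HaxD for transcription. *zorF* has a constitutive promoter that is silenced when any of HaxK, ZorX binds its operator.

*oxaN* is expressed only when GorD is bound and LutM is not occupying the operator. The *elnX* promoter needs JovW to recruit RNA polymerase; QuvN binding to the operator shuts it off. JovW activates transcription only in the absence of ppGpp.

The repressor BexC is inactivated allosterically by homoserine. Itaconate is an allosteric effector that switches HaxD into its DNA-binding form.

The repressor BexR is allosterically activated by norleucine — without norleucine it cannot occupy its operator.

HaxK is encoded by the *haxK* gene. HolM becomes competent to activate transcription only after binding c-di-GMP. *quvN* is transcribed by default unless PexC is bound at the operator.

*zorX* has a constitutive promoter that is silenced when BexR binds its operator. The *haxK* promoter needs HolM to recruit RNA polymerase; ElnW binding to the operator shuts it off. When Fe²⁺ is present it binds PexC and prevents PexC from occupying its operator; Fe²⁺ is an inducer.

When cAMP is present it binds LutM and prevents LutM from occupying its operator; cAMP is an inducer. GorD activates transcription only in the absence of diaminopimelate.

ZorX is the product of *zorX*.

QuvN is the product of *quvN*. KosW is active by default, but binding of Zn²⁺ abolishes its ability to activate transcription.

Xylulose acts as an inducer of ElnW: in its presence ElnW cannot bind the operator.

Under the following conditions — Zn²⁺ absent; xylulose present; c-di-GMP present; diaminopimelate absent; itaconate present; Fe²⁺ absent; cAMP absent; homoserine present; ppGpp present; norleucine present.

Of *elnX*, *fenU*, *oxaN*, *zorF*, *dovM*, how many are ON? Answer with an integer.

Fe²⁺ is absent, so PexC is active.
With repressor PexC bound, *quvN* is not transcribed.
So QuvN is not produced.
ppGpp is present, so JovW is inactive.
Required activator JovW is absent, so *elnX* is not transcribed.
→ *elnX* is OFF.
Itaconate is present, so HaxD is active.
No repressor is bound and HaxD is active, so *fenU* is transcribed.
→ *fenU* is ON.
cAMP is absent, so LutM is active.
Diaminopimelate is absent, so GorD is active.
With repressor LutM bound, *oxaN* is not transcribed.
→ *oxaN* is OFF.
c-di-GMP is present, so HolM is active.
Xylulose is present, so ElnW is inactive.
No repressor is bound and HolM is active, so *haxK* is transcribed.
So HaxK is produced and active.
Norleucine is present, so BexR is active.
With repressor BexR bound, *zorX* is not transcribed.
So ZorX is not produced.
With repressor HaxK bound, *zorF* is not transcribed.
→ *zorF* is OFF.
Zn²⁺ is absent, so KosW is active.
Homoserine is present, so BexC is inactive.
No repressor is bound and KosW is active, so *dovM* is transcribed.
→ *dovM* is ON.
2 of the 5 genes are transcribed.

2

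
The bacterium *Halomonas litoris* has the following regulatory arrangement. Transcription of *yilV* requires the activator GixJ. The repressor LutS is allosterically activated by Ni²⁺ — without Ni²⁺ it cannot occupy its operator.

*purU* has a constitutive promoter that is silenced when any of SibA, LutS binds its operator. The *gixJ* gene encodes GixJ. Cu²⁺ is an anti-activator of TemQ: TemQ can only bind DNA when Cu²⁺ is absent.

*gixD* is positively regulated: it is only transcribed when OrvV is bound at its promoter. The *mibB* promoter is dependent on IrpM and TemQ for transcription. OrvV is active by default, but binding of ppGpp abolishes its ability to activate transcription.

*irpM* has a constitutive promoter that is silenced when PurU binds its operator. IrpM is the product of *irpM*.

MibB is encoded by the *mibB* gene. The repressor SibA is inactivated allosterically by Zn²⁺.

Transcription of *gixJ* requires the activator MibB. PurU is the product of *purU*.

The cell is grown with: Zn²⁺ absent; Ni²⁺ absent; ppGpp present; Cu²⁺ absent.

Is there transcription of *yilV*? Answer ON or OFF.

ON

Zn²⁺ is absent, so SibA is active.
Ni²⁺ is absent, so LutS is inactive.
With repressor SibA bound, *purU* is not transcribed.
So PurU is not produced.
With no repressor bound, *irpM* is transcribed.
So IrpM is produced and active.
Cu²⁺ is absent, so TemQ is active.
No repressor is bound and IrpM and TemQ are active, so *mibB* is transcribed.
So MibB is produced and active.
No repressor is bound and MibB is active, so *gixJ* is transcribed.
So GixJ is produced and active.
No repressor is bound and GixJ is active, so *yilV* is transcribed.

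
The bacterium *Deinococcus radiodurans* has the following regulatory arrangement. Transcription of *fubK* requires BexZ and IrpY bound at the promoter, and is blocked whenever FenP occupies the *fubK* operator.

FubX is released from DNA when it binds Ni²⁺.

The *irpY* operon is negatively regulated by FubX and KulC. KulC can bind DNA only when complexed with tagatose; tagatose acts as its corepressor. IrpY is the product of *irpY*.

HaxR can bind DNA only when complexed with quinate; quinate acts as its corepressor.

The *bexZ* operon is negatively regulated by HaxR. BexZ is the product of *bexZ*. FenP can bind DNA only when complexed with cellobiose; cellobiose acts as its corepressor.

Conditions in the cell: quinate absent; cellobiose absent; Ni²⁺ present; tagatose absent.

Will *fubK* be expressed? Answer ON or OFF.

Cellobiose is absent, so FenP is inactive.
Quinate is absent, so HaxR is inactive.
With no repressor bound, *bexZ* is transcribed.
So BexZ is produced and active.
Ni²⁺ is present, so FubX is inactive.
Tagatose is absent, so KulC is inactive.
With no repressor bound, *irpY* is transcribed.
So IrpY is produced and active.
No repressor is bound and BexZ and IrpY are active, so *fubK* is transcribed.

ON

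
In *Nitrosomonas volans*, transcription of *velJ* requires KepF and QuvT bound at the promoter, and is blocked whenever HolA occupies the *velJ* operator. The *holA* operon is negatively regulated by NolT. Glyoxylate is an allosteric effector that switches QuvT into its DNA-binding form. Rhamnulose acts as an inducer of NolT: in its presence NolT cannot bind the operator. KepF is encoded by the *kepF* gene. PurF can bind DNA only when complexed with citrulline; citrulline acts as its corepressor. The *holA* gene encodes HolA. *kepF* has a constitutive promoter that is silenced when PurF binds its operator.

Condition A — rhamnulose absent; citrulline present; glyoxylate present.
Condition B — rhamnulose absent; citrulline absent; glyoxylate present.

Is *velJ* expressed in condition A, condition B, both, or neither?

B only

Condition A:
Rhamnulose is absent, so NolT is active.
With repressor NolT bound, *holA* is not transcribed.
So HolA is not produced.
Citrulline is present, so PurF is active.
With repressor PurF bound, *kepF* is not transcribed.
So KepF is not produced.
Glyoxylate is present, so QuvT is active.
Required activator KepF is absent, so *velJ* is not transcribed.
→ *velJ* is OFF in A.
Condition B:
Rhamnulose is absent, so NolT is active.
With repressor NolT bound, *holA* is not transcribed.
So HolA is not produced.
Citrulline is absent, so PurF is inactive.
With no repressor bound, *kepF* is transcribed.
So KepF is produced and active.
Glyoxylate is present, so QuvT is active.
No repressor is bound and KepF and QuvT are active, so *velJ* is transcribed.
→ *velJ* is ON in B.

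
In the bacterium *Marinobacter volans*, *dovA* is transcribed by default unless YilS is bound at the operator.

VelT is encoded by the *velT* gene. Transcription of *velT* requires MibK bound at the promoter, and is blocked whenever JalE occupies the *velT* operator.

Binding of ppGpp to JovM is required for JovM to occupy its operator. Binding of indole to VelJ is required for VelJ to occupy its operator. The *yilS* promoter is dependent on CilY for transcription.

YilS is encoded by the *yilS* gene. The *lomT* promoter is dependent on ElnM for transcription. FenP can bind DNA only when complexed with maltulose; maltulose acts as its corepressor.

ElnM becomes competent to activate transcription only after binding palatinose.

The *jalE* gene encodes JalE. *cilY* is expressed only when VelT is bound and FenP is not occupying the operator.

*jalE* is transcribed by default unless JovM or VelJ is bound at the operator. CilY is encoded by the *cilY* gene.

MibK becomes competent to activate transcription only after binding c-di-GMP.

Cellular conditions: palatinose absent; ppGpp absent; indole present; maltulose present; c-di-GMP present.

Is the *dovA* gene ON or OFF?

ON

ppGpp is absent, so JovM is inactive.
Indole is present, so VelJ is active.
With repressor VelJ bound, *jalE* is not transcribed.
So JalE is not produced.
c-di-GMP is present, so MibK is active.
No repressor is bound and MibK is active, so *velT* is transcribed.
So VelT is produced and active.
Maltulose is present, so FenP is active.
With repressor FenP bound, *cilY* is not transcribed.
So CilY is not produced.
Required activator CilY is absent, so *yilS* is not transcribed.
So YilS is not produced.
With no repressor bound, *dovA* is transcribed.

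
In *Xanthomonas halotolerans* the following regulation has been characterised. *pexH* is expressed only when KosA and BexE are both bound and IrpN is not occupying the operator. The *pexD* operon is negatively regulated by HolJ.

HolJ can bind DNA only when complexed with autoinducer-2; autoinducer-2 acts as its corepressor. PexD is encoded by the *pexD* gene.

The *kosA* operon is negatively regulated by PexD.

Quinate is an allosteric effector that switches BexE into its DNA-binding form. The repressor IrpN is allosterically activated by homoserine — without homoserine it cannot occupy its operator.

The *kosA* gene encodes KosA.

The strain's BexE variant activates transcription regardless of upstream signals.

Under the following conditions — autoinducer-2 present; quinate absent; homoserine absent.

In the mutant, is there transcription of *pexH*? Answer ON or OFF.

Autoinducer-2 is present, so HolJ is active.
With repressor HolJ bound, *pexD* is not transcribed.
So PexD is not produced.
With no repressor bound, *kosA* is transcribed.
So KosA is produced and active.
Homoserine is absent, so IrpN is inactive.
BexE is constitutively active in this strain.
No repressor is bound and KosA and BexE are active, so *pexH* is transcribed.

ON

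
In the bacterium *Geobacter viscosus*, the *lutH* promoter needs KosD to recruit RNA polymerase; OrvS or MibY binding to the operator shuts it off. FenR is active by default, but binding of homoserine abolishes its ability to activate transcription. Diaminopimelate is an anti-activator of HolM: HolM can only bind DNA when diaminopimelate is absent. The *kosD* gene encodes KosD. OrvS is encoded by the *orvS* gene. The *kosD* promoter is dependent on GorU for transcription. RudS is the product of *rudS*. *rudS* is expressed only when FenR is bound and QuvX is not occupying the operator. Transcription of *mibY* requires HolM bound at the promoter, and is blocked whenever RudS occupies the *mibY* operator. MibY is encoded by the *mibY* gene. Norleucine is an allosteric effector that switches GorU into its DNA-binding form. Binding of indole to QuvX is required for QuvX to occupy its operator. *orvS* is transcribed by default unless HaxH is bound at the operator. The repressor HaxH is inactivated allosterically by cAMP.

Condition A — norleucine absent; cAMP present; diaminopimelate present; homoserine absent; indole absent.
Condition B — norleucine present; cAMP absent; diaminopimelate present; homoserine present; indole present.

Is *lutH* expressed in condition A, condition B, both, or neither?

B only

Condition A:
Norleucine is absent, so GorU is inactive.
Required activator GorU is absent, so *kosD* is not transcribed.
So KosD is not produced.
cAMP is present, so HaxH is inactive.
With no repressor bound, *orvS* is transcribed.
So OrvS is produced and active.
Diaminopimelate is present, so HolM is inactive.
Homoserine is absent, so FenR is active.
Indole is absent, so QuvX is inactive.
No repressor is bound and FenR is active, so *rudS* is transcribed.
So RudS is produced and active.
With repressor RudS bound, *mibY* is not transcribed.
So MibY is not produced.
With repressor OrvS bound, *lutH* is not transcribed.
→ *lutH* is OFF in A.
Condition B:
Norleucine is present, so GorU is active.
No repressor is bound and GorU is active, so *kosD* is transcribed.
So KosD is produced and active.
cAMP is absent, so HaxH is active.
With repressor HaxH bound, *orvS* is not transcribed.
So OrvS is not produced.
Diaminopimelate is present, so HolM is inactive.
Homoserine is present, so FenR is inactive.
Indole is present, so QuvX is active.
With repressor QuvX bound, *rudS* is not transcribed.
So RudS is not produced.
Required activator HolM is absent, so *mibY* is not transcribed.
So MibY is not produced.
No repressor is bound and KosD is active, so *lutH* is transcribed.
→ *lutH* is ON in B.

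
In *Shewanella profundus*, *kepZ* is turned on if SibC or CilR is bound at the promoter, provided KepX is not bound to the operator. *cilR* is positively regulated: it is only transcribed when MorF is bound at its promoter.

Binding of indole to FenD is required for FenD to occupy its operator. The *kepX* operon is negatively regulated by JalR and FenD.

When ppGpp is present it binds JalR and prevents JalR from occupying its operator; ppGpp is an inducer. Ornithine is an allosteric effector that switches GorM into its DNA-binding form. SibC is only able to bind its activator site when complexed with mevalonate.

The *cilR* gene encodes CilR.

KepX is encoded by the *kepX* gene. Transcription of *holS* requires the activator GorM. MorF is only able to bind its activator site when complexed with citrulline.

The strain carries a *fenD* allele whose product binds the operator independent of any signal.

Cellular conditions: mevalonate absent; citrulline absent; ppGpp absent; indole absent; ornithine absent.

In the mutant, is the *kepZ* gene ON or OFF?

OFF

Mevalonate is absent, so SibC is inactive.
ppGpp is absent, so JalR is active.
FenD is constitutively active in this strain.
With repressor JalR bound, *kepX* is not transcribed.
So KepX is not produced.
Citrulline is absent, so MorF is inactive.
Required activator MorF is absent, so *cilR* is not transcribed.
So CilR is not produced.
No activator is available at the *kepZ* promoter, so *kepZ* is not transcribed.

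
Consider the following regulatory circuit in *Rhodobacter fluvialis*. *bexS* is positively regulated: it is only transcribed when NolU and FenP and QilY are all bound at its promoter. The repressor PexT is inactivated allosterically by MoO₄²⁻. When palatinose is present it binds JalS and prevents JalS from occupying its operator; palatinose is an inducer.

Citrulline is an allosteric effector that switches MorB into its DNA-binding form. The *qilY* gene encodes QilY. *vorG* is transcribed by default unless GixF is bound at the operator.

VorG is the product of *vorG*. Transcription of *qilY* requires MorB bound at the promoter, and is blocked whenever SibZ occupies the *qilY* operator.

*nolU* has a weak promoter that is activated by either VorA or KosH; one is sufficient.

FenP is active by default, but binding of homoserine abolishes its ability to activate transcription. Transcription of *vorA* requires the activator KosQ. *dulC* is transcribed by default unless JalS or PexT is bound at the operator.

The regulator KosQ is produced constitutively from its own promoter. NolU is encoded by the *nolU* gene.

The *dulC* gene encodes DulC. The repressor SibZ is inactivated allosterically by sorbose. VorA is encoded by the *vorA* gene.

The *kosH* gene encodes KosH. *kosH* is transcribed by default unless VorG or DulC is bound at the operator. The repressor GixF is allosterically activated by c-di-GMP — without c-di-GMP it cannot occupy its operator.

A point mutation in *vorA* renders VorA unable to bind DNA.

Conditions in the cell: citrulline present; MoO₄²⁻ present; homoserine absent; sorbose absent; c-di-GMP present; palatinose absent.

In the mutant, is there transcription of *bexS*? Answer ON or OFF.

OFF

VorA is non-functional in this strain, so it has no effect.
c-di-GMP is present, so GixF is active.
With repressor GixF bound, *vorG* is not transcribed.
So VorG is not produced.
Palatinose is absent, so JalS is active.
MoO₄²⁻ is present, so PexT is inactive.
With repressor JalS bound, *dulC* is not transcribed.
So DulC is not produced.
With no repressor bound, *kosH* is transcribed.
So KosH is produced and active.
Activator KosH is present, so *nolU* is transcribed.
So NolU is produced and active.
Homoserine is absent, so FenP is active.
Citrulline is present, so MorB is active.
Sorbose is absent, so SibZ is active.
With repressor SibZ bound, *qilY* is not transcribed.
So QilY is not produced.
Required activator QilY is absent, so *bexS* is not transcribed.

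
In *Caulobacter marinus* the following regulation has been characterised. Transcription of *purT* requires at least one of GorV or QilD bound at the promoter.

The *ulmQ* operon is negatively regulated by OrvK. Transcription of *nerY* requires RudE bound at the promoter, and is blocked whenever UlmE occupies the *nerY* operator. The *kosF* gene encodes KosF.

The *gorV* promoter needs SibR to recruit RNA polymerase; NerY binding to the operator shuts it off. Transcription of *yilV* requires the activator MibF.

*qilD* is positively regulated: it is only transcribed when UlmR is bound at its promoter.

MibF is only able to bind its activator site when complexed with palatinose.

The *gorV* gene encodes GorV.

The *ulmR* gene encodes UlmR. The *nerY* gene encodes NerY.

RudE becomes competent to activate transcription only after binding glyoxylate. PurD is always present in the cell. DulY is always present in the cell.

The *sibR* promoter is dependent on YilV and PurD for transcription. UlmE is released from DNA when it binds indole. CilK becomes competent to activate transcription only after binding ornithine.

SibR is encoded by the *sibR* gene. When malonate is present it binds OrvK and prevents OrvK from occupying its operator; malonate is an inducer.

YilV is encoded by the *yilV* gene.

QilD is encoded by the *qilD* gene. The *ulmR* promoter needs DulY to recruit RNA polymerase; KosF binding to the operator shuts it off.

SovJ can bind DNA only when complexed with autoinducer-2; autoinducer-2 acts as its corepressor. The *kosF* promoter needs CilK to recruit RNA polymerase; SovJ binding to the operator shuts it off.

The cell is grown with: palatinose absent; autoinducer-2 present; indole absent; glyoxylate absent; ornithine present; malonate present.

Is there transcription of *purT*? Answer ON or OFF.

ON

Palatinose is absent, so MibF is inactive.
Required activator MibF is absent, so *yilV* is not transcribed.
So YilV is not produced.
PurD is produced constitutively and is active.
Required activator YilV is absent, so *sibR* is not transcribed.
So SibR is not produced.
Glyoxylate is absent, so RudE is inactive.
Indole is absent, so UlmE is active.
With repressor UlmE bound, *nerY* is not transcribed.
So NerY is not produced.
Required activator SibR is absent, so *gorV* is not transcribed.
So GorV is not produced.
Autoinducer-2 is present, so SovJ is active.
Ornithine is present, so CilK is active.
With repressor SovJ bound, *kosF* is not transcribed.
So KosF is not produced.
DulY is produced constitutively and is active.
No repressor is bound and DulY is active, so *ulmR* is transcribed.
So UlmR is produced and active.
No repressor is bound and UlmR is active, so *qilD* is transcribed.
So QilD is produced and active.
Activator QilD is present, so *purT* is transcribed.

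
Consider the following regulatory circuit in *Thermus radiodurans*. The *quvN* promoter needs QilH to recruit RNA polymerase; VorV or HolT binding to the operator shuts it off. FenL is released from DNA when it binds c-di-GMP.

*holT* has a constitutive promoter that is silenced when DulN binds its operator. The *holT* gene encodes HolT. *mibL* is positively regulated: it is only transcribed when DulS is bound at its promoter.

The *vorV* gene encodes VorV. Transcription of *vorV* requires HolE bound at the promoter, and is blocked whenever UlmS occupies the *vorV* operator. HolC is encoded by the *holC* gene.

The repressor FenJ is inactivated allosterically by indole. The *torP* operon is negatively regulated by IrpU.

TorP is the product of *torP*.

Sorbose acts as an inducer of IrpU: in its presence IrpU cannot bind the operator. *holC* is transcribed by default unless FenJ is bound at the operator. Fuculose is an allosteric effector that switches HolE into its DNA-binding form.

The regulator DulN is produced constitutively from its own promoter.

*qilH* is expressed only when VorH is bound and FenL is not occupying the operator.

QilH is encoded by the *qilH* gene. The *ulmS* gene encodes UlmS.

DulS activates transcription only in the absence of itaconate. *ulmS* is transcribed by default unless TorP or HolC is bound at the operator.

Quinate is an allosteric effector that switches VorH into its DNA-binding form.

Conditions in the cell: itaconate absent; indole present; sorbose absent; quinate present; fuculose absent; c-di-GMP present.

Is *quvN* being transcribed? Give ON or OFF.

ON

Sorbose is absent, so IrpU is active.
With repressor IrpU bound, *torP* is not transcribed.
So TorP is not produced.
Indole is present, so FenJ is inactive.
With no repressor bound, *holC* is transcribed.
So HolC is produced and active.
With repressor HolC bound, *ulmS* is not transcribed.
So UlmS is not produced.
Fuculose is absent, so HolE is inactive.
Required activator HolE is absent, so *vorV* is not transcribed.
So VorV is not produced.
Quinate is present, so VorH is active.
c-di-GMP is present, so FenL is inactive.
No repressor is bound and VorH is active, so *qilH* is transcribed.
So QilH is produced and active.
DulN is produced constitutively and is active.
With repressor DulN bound, *holT* is not transcribed.
So HolT is not produced.
No repressor is bound and QilH is active, so *quvN* is transcribed.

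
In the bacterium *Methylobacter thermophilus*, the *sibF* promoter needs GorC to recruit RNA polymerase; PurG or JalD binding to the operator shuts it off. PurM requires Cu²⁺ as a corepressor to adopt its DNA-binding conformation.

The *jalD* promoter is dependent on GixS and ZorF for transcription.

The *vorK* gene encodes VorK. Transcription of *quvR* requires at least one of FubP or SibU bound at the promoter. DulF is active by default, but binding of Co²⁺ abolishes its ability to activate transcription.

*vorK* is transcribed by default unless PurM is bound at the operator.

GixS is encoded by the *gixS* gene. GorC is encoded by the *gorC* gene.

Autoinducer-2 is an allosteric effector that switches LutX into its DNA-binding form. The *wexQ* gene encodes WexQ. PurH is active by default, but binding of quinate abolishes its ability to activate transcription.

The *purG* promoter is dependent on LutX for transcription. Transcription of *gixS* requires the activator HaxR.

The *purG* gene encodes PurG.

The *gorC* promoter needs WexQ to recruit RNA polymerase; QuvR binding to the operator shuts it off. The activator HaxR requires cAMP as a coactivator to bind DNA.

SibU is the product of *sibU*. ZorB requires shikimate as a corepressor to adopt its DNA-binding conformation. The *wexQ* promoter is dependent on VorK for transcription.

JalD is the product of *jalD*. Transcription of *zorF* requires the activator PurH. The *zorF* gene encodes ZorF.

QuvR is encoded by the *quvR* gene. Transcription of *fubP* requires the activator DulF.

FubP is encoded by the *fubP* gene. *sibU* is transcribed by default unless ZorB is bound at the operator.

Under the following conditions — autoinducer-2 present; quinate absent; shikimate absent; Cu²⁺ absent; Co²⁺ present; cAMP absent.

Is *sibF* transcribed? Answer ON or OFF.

OFF

Autoinducer-2 is present, so LutX is active.
No repressor is bound and LutX is active, so *purG* is transcribed.
So PurG is produced and active.
Co²⁺ is present, so DulF is inactive.
Required activator DulF is absent, so *fubP* is not transcribed.
So FubP is not produced.
Shikimate is absent, so ZorB is inactive.
With no repressor bound, *sibU* is transcribed.
So SibU is produced and active.
Activator SibU is present, so *quvR* is transcribed.
So QuvR is produced and active.
Cu²⁺ is absent, so PurM is inactive.
With no repressor bound, *vorK* is transcribed.
So VorK is produced and active.
No repressor is bound and VorK is active, so *wexQ* is transcribed.
So WexQ is produced and active.
With repressor QuvR bound, *gorC* is not transcribed.
So GorC is not produced.
cAMP is absent, so HaxR is inactive.
Required activator HaxR is absent, so *gixS* is not transcribed.
So GixS is not produced.
Quinate is absent, so PurH is active.
No repressor is bound and PurH is active, so *zorF* is transcribed.
So ZorF is produced and active.
Required activator GixS is absent, so *jalD* is not transcribed.
So JalD is not produced.
With repressor PurG bound, *sibF* is not transcribed.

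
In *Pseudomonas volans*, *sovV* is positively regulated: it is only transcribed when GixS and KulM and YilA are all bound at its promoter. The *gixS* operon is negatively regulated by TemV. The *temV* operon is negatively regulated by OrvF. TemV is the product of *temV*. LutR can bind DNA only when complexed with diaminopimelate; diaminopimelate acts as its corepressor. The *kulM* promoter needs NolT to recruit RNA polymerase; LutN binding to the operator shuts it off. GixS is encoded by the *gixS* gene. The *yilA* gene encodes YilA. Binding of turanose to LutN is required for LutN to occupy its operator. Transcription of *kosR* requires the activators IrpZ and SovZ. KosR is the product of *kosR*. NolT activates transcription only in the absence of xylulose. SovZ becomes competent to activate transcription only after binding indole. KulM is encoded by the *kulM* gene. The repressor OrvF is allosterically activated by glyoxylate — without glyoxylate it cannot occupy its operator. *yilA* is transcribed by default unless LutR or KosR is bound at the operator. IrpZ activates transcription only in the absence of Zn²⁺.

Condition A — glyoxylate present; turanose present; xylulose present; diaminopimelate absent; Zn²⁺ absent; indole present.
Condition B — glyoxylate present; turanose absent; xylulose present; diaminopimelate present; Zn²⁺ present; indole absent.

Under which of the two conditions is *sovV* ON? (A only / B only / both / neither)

Condition A:
Glyoxylate is present, so OrvF is active.
With repressor OrvF bound, *temV* is not transcribed.
So TemV is not produced.
With no repressor bound, *gixS* is transcribed.
So GixS is produced and active.
Turanose is present, so LutN is active.
Xylulose is present, so NolT is inactive.
With repressor LutN bound, *kulM* is not transcribed.
So KulM is not produced.
Diaminopimelate is absent, so LutR is inactive.
Zn²⁺ is absent, so IrpZ is active.
Indole is present, so SovZ is active.
No repressor is bound and IrpZ and SovZ are active, so *kosR* is transcribed.
So KosR is produced and active.
With repressor KosR bound, *yilA* is not transcribed.
So YilA is not produced.
Required activator KulM is absent, so *sovV* is not transcribed.
→ *sovV* is OFF in A.
Condition B:
Glyoxylate is present, so OrvF is active.
With repressor OrvF bound, *temV* is not transcribed.
So TemV is not produced.
With no repressor bound, *gixS* is transcribed.
So GixS is produced and active.
Turanose is absent, so LutN is inactive.
Xylulose is present, so NolT is inactive.
Required activator NolT is absent, so *kulM* is not transcribed.
So KulM is not produced.
Diaminopimelate is present, so LutR is active.
Zn²⁺ is present, so IrpZ is inactive.
Indole is absent, so SovZ is inactive.
Required activator IrpZ is absent, so *kosR* is not transcribed.
So KosR is not produced.
With repressor LutR bound, *yilA* is not transcribed.
So YilA is not produced.
Required activator KulM is absent, so *sovV* is not transcribed.
→ *sovV* is OFF in B.

neither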